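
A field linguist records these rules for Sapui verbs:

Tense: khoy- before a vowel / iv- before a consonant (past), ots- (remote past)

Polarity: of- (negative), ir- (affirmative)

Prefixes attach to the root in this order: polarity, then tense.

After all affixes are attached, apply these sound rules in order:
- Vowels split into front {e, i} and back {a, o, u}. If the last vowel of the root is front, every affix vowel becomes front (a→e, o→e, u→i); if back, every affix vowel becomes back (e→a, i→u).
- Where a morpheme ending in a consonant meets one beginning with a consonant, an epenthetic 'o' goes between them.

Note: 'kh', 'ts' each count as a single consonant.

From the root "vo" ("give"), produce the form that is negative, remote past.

otsofovo

Attach polarity negative of- → ofvo.
Attach tense remote past ots- → otsofvo.
Vowel harmony: no change.
Apply epenthesis: otsofvo → otsofovo.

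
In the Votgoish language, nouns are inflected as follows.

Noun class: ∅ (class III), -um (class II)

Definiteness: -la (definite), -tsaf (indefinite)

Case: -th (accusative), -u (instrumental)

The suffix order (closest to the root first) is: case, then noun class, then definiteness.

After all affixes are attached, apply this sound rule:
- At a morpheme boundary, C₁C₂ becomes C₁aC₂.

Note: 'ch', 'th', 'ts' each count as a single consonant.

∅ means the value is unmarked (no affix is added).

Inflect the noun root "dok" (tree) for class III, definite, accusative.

Attach case accusative -th → dokth.
noun class = class III: zero marking, form stays dokth.
Attach definiteness definite -la → dokthla.
Apply epenthesis: dokthla → dokathala.

dokathala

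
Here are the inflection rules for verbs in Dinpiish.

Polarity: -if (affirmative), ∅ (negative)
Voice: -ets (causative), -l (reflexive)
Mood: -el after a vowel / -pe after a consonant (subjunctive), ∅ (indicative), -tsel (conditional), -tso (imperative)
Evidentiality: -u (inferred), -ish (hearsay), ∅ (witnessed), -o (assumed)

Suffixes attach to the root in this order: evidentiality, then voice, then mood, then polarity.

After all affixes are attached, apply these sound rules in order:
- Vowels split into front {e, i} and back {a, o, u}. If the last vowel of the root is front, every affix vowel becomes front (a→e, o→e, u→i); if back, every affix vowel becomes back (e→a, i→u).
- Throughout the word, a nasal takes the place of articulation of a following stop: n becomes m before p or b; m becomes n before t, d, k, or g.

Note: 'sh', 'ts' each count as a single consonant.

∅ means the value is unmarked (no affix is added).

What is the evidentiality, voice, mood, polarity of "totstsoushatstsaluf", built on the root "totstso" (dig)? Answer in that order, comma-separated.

hearsay, causative, conditional, affirmative

Segment: totstso-ish-ets-tsel-if.
evidentiality: -ish → hearsay.
voice: -ets → causative.
mood: -tsel → conditional.
polarity: -if → affirmative.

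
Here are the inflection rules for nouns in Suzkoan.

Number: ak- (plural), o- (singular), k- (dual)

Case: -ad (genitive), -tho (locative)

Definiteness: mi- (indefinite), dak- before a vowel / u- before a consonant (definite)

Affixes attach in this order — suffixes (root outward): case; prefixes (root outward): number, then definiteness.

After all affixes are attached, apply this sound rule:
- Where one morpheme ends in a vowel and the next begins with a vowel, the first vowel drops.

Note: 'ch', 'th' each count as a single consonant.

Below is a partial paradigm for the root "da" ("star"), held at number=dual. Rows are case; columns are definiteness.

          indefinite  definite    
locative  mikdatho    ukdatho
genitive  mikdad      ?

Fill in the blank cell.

ukdad

Attach number dual k- → kda.
Attach case genitive -ad → kdaad.
Attach definiteness definite u- (before consonant 'k') → ukdaad.
Apply vowel deletion: ukdaad → ukdad.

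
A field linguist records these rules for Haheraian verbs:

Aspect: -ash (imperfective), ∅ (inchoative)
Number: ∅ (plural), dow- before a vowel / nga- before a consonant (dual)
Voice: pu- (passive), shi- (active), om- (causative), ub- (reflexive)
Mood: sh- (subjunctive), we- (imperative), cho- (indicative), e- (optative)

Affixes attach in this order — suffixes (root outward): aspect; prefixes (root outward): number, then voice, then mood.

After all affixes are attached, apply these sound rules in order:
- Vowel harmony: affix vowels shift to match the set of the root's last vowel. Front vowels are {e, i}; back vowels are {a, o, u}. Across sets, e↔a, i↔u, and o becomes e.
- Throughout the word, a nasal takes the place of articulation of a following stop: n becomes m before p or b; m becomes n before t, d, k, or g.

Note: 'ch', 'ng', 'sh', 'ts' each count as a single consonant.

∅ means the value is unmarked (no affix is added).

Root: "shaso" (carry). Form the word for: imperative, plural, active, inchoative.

aspect = inchoative: zero marking, form stays shaso.
number = plural: zero marking, form stays shaso.
Attach voice active shi- → shishaso.
Attach mood imperative we- → weshishaso.
Apply vowel harmony: weshishaso → washushaso.
Nasal assimilation: no change.

washushaso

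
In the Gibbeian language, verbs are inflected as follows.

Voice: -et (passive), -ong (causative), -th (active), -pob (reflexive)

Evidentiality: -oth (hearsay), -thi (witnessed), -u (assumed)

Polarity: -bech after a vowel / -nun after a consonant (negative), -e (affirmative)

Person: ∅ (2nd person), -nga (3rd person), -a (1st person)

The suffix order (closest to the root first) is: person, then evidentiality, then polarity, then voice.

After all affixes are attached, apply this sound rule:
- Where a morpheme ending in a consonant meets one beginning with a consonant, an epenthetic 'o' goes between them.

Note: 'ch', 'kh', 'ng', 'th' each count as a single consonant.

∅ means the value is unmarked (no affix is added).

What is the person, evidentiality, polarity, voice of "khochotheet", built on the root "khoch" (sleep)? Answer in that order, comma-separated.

2nd person, hearsay, affirmative, passive

Segment: khoch-oth-e-et.
person: ∅ → 2nd person.
evidentiality: -oth → hearsay.
polarity: -e → affirmative.
voice: -et → passive.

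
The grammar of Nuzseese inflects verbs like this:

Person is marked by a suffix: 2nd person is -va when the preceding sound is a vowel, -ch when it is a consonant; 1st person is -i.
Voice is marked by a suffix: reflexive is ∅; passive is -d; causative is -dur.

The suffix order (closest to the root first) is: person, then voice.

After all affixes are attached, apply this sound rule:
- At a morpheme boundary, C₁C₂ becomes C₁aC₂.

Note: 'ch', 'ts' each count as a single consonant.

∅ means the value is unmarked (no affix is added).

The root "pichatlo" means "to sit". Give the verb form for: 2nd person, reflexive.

pichatlova

Attach person 2nd person -va (after vowel 'o') → pichatlova.
voice = reflexive: zero marking, form stays pichatlova.
Epenthesis: no change.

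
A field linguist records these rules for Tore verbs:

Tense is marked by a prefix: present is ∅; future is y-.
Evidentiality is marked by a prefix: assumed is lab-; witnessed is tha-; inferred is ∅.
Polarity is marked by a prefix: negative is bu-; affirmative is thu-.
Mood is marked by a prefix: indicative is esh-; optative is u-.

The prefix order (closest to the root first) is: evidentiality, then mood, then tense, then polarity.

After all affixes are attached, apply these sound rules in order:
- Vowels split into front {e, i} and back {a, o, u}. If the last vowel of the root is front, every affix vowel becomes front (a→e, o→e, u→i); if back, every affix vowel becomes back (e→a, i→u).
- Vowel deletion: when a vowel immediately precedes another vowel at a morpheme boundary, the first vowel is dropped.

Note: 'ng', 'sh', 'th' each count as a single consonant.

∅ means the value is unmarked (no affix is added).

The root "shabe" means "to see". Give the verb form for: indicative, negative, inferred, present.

beshshabe

evidentiality = inferred: zero marking, form stays shabe.
Attach mood indicative esh- → eshshabe.
tense = present: zero marking, form stays eshshabe.
Attach polarity negative bu- → bueshshabe.
Apply vowel harmony: bueshshabe → bieshshabe.
Apply vowel deletion: bieshshabe → beshshabe.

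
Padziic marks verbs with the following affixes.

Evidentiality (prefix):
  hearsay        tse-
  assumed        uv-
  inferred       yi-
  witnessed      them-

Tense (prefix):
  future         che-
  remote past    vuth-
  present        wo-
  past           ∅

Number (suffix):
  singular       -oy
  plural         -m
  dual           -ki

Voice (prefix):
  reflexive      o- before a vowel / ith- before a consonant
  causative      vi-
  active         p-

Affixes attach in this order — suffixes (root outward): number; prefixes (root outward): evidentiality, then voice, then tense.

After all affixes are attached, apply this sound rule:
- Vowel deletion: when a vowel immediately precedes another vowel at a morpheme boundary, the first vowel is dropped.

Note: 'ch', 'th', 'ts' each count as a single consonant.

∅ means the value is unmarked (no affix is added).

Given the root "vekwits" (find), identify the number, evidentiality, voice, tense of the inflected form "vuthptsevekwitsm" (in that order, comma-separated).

Segment: vuth-p-tse-vekwits-m.
number: -m → plural.
evidentiality: tse- → hearsay.
voice: p- → active.
tense: vuth- → remote past.

plural, hearsay, active, remote past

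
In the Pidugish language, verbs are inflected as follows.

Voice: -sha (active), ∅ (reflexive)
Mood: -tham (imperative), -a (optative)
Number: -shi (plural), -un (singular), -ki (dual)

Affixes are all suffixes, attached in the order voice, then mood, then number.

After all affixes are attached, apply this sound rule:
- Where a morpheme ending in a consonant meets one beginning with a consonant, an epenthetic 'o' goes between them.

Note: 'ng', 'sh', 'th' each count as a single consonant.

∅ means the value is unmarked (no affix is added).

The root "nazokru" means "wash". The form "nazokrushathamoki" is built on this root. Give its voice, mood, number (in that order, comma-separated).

active, imperative, dual

Segment: nazokru-sha-tham-ki.
voice: -sha → active.
mood: -tham → imperative.
number: -ki → dual.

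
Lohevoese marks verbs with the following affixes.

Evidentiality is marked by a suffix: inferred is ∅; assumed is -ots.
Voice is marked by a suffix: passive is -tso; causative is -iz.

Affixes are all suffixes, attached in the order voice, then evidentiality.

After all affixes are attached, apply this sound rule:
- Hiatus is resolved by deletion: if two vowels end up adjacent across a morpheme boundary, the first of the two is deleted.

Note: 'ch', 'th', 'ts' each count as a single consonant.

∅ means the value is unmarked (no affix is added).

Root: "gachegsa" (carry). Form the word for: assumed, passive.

gachegsatsots

Attach voice passive -tso → gachegsatso.
Attach evidentiality assumed -ots → gachegsatsoots.
Apply vowel deletion: gachegsatsoots → gachegsatsots.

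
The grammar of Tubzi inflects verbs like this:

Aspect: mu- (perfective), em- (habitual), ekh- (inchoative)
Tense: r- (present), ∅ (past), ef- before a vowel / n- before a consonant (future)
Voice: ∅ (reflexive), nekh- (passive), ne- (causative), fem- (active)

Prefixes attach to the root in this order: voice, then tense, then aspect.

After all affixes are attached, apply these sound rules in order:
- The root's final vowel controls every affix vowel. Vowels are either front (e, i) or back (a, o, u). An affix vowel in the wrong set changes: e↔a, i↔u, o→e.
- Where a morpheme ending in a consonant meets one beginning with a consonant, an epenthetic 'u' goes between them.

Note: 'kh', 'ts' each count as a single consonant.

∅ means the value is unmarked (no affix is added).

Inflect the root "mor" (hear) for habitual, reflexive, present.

amurumor

voice = reflexive: zero marking, form stays mor.
Attach tense present r- → rmor.
Attach aspect habitual em- → emrmor.
Apply vowel harmony: emrmor → amrmor.
Apply epenthesis: amrmor → amurumor.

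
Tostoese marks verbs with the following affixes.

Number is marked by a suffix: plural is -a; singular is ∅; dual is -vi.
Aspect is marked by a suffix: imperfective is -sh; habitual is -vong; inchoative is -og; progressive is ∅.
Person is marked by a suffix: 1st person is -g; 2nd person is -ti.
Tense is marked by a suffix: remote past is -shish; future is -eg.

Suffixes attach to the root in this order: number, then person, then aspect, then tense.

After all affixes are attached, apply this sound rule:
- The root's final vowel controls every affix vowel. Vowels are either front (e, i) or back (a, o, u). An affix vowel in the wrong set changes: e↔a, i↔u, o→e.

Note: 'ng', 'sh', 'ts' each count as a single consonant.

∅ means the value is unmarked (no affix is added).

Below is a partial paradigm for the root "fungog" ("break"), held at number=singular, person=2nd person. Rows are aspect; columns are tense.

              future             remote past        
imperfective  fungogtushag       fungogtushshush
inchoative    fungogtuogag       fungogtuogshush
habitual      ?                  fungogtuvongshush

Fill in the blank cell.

fungogtuvongag

number = singular: zero marking, form stays fungog.
Attach person 2nd person -ti → fungogti.
Attach aspect habitual -vong → fungogtivong.
Attach tense future -eg → fungogtivongeg.
Apply vowel harmony: fungogtivongeg → fungogtuvongag.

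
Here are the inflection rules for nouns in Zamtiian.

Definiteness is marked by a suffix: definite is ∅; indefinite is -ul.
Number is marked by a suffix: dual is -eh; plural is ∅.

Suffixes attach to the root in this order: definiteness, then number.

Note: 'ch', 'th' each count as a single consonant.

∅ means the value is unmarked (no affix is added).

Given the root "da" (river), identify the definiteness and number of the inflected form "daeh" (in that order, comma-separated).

Segment: da-eh.
definiteness: ∅ → definite.
number: -eh → dual.

definite, dual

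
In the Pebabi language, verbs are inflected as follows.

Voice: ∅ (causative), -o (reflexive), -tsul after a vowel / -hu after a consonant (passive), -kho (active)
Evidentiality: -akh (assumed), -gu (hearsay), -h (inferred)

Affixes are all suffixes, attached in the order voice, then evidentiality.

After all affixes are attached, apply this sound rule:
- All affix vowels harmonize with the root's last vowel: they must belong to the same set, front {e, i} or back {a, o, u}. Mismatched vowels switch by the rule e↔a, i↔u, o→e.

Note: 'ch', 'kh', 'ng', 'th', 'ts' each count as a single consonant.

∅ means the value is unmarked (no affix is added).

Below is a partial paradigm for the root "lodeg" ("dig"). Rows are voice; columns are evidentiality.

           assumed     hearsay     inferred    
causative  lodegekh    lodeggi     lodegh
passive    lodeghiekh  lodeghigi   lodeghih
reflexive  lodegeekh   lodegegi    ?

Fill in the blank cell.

lodegeh

Attach voice reflexive -o → lodego.
Attach evidentiality inferred -h → lodegoh.
Apply vowel harmony: lodegoh → lodegeh.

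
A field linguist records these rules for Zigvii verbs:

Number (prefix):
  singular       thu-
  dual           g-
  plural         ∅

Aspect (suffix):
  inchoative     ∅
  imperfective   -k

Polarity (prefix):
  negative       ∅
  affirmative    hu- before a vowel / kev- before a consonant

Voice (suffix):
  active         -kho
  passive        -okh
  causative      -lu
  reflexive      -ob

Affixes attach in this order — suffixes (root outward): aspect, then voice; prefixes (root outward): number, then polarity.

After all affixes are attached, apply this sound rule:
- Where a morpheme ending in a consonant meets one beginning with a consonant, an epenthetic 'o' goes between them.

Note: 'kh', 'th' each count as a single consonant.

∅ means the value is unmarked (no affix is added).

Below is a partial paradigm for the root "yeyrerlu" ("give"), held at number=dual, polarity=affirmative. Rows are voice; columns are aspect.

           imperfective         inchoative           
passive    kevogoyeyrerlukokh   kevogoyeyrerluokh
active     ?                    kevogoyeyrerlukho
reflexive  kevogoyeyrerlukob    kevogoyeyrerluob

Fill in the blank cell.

kevogoyeyrerlukokho

Attach number dual g- → gyeyrerlu.
Attach aspect imperfective -k → gyeyrerluk.
Attach polarity affirmative kev- (before consonant 'g') → kevgyeyrerluk.
Attach voice active -kho → kevgyeyrerlukkho.
Apply epenthesis: kevgyeyrerlukkho → kevogoyeyrerlukokho.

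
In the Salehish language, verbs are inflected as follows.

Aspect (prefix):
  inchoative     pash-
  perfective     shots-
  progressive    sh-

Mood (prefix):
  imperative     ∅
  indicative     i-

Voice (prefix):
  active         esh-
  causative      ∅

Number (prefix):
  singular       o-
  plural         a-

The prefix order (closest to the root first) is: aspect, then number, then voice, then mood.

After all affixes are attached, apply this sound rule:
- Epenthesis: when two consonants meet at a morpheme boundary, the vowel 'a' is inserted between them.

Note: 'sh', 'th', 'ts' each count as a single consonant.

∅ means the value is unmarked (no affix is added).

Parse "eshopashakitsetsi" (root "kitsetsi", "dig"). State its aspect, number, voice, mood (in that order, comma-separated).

Segment: esh-o-pash-kitsetsi.
aspect: pash- → inchoative.
number: o- → singular.
voice: esh- → active.
mood: ∅ → imperative.

inchoative, singular, active, imperative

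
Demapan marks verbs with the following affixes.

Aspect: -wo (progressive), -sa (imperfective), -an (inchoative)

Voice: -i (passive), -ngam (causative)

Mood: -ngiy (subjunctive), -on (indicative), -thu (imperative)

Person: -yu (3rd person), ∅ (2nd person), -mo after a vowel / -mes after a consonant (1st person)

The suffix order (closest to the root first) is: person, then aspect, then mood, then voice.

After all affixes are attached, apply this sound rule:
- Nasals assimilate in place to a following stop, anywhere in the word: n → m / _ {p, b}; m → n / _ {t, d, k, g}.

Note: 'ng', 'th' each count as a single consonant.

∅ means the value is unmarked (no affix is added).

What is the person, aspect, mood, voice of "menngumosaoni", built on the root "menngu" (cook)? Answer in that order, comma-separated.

1st person, imperfective, indicative, passive

Segment: menngu-mo-sa-on-i.
person: -mo/mes → 1st person.
aspect: -sa → imperfective.
mood: -on → indicative.
voice: -i → passive.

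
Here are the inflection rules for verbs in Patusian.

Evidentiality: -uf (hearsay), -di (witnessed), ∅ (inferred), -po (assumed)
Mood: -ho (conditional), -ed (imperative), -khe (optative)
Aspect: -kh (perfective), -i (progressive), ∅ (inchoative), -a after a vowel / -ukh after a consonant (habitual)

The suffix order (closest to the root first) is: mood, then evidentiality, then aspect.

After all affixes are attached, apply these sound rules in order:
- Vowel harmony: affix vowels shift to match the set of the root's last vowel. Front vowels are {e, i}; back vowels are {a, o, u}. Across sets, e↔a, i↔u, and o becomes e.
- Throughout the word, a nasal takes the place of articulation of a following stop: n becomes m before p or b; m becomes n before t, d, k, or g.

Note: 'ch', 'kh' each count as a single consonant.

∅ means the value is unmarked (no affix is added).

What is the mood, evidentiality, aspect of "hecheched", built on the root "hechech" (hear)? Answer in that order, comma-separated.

imperative, inferred, inchoative

Segment: hechech-ed.
mood: -ed → imperative.
evidentiality: ∅ → inferred.
aspect: ∅ → inchoative.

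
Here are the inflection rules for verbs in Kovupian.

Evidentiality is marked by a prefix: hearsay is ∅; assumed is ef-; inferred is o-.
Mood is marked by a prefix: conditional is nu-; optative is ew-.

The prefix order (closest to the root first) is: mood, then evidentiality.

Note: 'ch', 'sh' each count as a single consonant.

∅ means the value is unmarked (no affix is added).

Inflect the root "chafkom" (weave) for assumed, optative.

Attach mood optative ew- → ewchafkom.
Attach evidentiality assumed ef- → efewchafkom.

efewchafkom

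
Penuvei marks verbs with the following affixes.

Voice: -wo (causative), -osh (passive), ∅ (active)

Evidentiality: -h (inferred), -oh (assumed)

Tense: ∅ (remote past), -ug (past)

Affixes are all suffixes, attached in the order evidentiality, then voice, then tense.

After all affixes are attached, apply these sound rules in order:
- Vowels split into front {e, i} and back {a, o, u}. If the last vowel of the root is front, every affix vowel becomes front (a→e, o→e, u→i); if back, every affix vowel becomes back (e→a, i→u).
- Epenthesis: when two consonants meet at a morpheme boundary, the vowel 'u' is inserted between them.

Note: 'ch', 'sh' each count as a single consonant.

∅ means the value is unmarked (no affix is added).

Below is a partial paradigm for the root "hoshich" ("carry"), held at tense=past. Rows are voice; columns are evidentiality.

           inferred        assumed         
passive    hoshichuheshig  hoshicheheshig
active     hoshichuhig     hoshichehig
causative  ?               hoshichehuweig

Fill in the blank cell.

hoshichuhuweig

Attach evidentiality inferred -h → hoshichh.
Attach voice causative -wo → hoshichhwo.
Attach tense past -ug → hoshichhwoug.
Apply vowel harmony: hoshichhwoug → hoshichhweig.
Apply epenthesis: hoshichhweig → hoshichuhuweig.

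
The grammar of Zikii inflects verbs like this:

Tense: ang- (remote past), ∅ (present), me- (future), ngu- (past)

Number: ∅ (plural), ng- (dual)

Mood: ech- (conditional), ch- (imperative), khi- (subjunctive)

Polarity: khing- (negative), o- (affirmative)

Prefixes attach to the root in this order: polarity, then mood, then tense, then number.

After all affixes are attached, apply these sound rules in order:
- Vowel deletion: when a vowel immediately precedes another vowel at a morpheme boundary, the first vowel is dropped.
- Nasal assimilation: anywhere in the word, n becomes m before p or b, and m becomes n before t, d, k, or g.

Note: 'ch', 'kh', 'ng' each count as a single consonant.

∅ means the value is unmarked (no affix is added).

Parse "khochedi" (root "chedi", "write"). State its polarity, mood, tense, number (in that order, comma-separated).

Segment: khi-o-chedi.
polarity: o- → affirmative.
mood: khi- → subjunctive.
tense: ∅ → present.
number: ∅ → plural.

affirmative, subjunctive, present, plural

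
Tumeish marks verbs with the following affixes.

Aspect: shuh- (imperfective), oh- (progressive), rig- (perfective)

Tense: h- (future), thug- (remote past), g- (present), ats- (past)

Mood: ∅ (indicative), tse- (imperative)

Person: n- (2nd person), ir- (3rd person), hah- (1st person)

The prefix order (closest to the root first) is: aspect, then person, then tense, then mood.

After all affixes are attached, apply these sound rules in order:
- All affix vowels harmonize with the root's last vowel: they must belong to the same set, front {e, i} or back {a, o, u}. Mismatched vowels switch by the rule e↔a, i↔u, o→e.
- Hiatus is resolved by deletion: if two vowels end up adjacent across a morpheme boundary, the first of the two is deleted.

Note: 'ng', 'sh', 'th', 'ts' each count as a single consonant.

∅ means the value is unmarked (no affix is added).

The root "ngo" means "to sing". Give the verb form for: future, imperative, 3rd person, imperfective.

tsahurshuhngo

Attach aspect imperfective shuh- → shuhngo.
Attach person 3rd person ir- → irshuhngo.
Attach tense future h- → hirshuhngo.
Attach mood imperative tse- → tsehirshuhngo.
Apply vowel harmony: tsehirshuhngo → tsahurshuhngo.
Vowel deletion: no change.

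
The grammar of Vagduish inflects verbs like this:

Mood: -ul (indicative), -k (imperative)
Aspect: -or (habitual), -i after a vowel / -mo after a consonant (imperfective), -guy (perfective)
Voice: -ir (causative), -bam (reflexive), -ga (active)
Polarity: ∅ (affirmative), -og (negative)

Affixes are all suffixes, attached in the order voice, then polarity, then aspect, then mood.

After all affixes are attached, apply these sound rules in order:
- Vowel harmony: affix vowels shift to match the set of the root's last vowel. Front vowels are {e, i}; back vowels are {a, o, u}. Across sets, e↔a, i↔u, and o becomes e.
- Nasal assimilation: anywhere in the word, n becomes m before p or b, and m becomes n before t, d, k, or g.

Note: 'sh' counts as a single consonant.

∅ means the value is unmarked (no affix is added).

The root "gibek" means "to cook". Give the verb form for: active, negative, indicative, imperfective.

gibekgeegmeil

Attach voice active -ga → gibekga.
Attach polarity negative -og → gibekgaog.
Attach aspect imperfective -mo (after consonant 'g') → gibekgaogmo.
Attach mood indicative -ul → gibekgaogmoul.
Apply vowel harmony: gibekgaogmoul → gibekgeegmeil.
Nasal assimilation: no change.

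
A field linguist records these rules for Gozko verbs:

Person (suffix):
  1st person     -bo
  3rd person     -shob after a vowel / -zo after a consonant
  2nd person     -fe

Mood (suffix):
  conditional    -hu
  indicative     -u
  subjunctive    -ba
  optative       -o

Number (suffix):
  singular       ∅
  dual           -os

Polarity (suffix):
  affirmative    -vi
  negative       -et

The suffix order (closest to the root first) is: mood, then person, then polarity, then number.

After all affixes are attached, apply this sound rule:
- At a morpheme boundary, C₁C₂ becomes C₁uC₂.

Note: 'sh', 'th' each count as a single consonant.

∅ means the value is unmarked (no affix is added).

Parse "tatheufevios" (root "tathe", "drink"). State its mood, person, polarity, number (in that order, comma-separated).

indicative, 2nd person, affirmative, dual

Segment: tathe-u-fe-vi-os.
mood: -u → indicative.
person: -fe → 2nd person.
polarity: -vi → affirmative.
number: -os → dual.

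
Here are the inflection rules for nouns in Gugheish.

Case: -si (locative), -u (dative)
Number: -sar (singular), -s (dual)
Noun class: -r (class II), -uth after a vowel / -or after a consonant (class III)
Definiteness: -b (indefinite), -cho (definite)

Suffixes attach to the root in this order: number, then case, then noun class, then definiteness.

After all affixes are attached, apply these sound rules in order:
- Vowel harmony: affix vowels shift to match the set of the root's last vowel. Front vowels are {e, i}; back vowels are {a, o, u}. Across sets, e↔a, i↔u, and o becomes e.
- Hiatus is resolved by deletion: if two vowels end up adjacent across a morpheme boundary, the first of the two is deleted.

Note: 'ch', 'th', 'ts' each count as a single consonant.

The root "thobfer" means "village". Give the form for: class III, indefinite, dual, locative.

thobferssithb

Attach number dual -s → thobfers.
Attach case locative -si → thobferssi.
Attach noun class class III -uth (after vowel 'i') → thobferssiuth.
Attach definiteness indefinite -b → thobferssiuthb.
Apply vowel harmony: thobferssiuthb → thobferssiithb.
Apply vowel deletion: thobferssiithb → thobferssithb.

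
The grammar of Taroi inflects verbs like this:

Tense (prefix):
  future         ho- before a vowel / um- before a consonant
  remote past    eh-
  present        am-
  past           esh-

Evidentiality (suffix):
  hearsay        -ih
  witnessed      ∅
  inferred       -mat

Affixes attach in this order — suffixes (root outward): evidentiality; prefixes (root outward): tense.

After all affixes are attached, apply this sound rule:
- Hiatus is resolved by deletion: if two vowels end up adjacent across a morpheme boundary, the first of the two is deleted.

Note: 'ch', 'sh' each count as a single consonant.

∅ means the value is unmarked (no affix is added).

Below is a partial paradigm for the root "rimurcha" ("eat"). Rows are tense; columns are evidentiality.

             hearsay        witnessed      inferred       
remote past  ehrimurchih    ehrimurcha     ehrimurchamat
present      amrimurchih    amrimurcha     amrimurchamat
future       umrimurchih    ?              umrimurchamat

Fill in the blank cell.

evidentiality = witnessed: zero marking, form stays rimurcha.
Attach tense future um- (before consonant 'r') → umrimurcha.
Vowel deletion: no change.

umrimurcha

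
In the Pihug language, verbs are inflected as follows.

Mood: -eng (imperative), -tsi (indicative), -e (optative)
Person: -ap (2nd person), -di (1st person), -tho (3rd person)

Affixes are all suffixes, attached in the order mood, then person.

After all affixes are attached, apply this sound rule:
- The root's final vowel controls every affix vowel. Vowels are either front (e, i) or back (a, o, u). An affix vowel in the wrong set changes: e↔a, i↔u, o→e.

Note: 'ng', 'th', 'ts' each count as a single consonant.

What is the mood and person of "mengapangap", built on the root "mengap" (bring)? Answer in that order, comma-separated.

Segment: mengap-eng-ap.
mood: -eng → imperative.
person: -ap → 2nd person.

imperative, 2nd person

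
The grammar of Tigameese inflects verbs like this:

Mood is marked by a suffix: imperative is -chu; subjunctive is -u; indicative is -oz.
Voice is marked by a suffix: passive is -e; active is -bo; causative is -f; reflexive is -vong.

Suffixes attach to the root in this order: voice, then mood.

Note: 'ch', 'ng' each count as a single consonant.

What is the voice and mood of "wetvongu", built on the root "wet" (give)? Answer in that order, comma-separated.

Segment: wet-vong-u.
voice: -vong → reflexive.
mood: -u → subjunctive.

reflexive, subjunctive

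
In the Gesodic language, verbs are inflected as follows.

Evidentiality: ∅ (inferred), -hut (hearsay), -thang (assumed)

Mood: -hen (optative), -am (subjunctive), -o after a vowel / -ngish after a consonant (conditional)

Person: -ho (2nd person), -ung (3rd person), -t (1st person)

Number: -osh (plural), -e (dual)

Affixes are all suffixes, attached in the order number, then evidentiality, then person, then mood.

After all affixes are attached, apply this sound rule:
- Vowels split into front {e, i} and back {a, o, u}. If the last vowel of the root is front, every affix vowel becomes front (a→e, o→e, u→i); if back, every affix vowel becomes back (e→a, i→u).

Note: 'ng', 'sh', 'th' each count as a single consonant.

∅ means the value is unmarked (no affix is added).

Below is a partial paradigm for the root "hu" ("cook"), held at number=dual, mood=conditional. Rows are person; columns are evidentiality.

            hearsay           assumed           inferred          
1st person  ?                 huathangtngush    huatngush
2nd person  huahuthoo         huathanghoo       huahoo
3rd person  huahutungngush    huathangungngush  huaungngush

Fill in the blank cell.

Attach number dual -e → hue.
Attach evidentiality hearsay -hut → huehut.
Attach person 1st person -t → huehutt.
Attach mood conditional -ngish (after consonant 't') → huehuttngish.
Apply vowel harmony: huehuttngish → huahuttngush.

huahuttngush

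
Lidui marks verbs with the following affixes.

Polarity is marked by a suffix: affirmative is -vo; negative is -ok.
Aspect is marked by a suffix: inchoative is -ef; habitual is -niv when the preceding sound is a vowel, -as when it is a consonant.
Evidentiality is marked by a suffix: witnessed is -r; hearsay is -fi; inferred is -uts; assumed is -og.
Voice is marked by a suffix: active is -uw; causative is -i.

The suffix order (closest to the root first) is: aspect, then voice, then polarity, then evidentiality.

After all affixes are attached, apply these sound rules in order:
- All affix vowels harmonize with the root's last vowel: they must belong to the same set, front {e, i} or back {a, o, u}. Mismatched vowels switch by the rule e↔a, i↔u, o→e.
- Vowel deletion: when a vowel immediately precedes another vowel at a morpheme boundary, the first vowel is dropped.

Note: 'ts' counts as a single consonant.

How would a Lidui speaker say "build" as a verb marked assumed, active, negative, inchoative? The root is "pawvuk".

Attach aspect inchoative -ef → pawvukef.
Attach voice active -uw → pawvukefuw.
Attach polarity negative -ok → pawvukefuwok.
Attach evidentiality assumed -og → pawvukefuwokog.
Apply vowel harmony: pawvukefuwokog → pawvukafuwokog.
Vowel deletion: no change.

pawvukafuwokog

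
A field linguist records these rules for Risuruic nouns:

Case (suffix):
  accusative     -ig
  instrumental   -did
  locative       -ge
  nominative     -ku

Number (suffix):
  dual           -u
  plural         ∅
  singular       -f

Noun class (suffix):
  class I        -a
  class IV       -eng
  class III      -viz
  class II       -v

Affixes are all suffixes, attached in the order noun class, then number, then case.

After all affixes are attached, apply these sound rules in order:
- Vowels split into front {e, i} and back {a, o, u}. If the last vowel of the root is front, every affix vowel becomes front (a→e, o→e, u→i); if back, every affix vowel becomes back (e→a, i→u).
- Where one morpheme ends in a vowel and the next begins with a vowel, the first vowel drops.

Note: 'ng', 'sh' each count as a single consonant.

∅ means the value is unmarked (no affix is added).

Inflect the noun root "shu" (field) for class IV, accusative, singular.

Attach noun class class IV -eng → shueng.
Attach number singular -f → shuengf.
Attach case accusative -ig → shuengfig.
Apply vowel harmony: shuengfig → shuangfug.
Apply vowel deletion: shuangfug → shangfug.

shangfug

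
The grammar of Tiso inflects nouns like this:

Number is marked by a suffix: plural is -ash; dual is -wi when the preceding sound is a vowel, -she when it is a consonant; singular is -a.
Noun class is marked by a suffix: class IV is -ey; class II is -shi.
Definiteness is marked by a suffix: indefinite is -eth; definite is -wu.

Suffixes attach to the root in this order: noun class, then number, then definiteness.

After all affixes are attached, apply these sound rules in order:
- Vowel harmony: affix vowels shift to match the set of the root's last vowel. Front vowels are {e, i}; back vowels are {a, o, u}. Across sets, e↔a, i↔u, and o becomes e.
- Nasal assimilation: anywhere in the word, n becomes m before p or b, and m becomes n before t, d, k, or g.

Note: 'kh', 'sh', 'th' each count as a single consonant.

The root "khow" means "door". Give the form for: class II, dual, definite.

khowshuwuwu

Attach noun class class II -shi → khowshi.
Attach number dual -wi (after vowel 'i') → khowshiwi.
Attach definiteness definite -wu → khowshiwiwu.
Apply vowel harmony: khowshiwiwu → khowshuwuwu.
Nasal assimilation: no change.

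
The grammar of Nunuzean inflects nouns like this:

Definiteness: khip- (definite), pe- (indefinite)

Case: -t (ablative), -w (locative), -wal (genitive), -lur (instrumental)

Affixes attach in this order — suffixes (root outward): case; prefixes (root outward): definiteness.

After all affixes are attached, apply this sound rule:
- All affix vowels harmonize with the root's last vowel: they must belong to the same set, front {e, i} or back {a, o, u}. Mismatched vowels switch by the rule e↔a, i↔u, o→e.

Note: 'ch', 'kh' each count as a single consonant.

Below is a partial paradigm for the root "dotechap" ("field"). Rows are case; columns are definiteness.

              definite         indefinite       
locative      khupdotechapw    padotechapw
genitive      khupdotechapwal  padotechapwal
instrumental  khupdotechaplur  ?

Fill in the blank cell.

padotechaplur

Attach definiteness indefinite pe- → pedotechap.
Attach case instrumental -lur → pedotechaplur.
Apply vowel harmony: pedotechaplur → padotechaplur.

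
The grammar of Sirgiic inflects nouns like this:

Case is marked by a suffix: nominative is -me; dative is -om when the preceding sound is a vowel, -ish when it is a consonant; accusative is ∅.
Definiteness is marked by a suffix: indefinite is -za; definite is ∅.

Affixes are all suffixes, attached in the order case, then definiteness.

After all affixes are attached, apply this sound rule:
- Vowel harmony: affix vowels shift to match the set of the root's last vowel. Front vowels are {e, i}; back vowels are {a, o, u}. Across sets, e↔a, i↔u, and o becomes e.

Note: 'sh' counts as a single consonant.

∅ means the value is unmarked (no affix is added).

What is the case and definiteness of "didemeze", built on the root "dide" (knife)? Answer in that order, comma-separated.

nominative, indefinite

Segment: dide-me-za.
case: -me → nominative.
definiteness: -za → indefinite.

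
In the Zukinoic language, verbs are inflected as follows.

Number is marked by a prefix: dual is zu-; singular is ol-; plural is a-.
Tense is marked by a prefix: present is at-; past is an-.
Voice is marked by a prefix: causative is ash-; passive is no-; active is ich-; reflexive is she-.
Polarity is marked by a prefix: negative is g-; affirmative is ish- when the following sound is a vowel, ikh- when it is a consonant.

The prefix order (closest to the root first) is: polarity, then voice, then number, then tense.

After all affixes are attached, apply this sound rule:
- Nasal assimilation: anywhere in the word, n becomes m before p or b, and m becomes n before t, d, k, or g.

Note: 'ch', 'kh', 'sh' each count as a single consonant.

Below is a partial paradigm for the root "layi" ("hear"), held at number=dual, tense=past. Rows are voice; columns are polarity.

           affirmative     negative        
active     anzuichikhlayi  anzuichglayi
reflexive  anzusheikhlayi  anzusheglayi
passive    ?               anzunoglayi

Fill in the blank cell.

Attach polarity affirmative ikh- (before consonant 'l') → ikhlayi.
Attach voice passive no- → noikhlayi.
Attach number dual zu- → zunoikhlayi.
Attach tense past an- → anzunoikhlayi.
Nasal assimilation: no change.

anzunoikhlayi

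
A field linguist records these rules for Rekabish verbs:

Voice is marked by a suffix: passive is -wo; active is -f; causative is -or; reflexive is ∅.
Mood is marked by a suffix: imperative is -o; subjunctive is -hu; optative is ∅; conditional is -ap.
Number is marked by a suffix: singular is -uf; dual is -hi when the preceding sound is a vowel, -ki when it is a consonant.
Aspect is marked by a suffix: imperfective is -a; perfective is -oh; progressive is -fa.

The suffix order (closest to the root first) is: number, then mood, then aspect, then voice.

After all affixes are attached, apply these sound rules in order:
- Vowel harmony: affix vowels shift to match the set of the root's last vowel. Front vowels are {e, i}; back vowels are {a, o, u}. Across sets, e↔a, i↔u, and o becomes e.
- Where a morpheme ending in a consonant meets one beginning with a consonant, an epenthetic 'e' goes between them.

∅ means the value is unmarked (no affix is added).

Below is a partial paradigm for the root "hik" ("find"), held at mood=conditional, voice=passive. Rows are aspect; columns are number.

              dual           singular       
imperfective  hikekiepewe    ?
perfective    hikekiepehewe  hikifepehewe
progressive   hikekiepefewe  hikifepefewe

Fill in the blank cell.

Attach number singular -uf → hikuf.
Attach mood conditional -ap → hikufap.
Attach aspect imperfective -a → hikufapa.
Attach voice passive -wo → hikufapawo.
Apply vowel harmony: hikufapawo → hikifepewe.
Epenthesis: no change.

hikifepewe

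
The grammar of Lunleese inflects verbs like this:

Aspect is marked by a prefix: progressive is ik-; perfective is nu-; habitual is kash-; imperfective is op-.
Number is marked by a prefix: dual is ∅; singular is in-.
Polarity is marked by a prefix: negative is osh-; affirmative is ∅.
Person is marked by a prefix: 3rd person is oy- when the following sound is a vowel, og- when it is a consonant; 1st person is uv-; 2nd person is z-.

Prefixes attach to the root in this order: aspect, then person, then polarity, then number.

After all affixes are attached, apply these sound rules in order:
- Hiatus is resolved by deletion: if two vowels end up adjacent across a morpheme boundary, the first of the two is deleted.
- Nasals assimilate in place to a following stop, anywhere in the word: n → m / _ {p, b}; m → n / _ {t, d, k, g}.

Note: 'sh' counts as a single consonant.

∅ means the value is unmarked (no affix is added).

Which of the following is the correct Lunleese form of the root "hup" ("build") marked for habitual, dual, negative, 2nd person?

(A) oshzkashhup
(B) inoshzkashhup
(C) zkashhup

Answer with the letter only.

Attach aspect habitual kash- → kashhup.
Attach person 2nd person z- → zkashhup.
Attach polarity negative osh- → oshzkashhup.
number = dual: zero marking, form stays oshzkashhup.
Vowel deletion: no change.
Nasal assimilation: no change.
So the correct form is oshzkashhup, option (A).
(C) zkashhup is wrong: it uses affirmative instead of negative for polarity.
(B) inoshzkashhup is wrong: it uses singular instead of dual for number.

A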